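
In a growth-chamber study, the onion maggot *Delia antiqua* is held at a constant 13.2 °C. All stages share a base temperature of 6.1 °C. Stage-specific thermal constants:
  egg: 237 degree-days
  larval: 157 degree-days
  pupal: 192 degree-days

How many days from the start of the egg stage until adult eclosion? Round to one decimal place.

Daily accumulation at 13.2 °C = 13.2 − 6.1 = 7.1 DD/day.
Total K = 237 + 157 + 192 = 586 DD.
Total duration = 586 / 7.1 = 82.535 ≈ 82.5 days.

82.5 days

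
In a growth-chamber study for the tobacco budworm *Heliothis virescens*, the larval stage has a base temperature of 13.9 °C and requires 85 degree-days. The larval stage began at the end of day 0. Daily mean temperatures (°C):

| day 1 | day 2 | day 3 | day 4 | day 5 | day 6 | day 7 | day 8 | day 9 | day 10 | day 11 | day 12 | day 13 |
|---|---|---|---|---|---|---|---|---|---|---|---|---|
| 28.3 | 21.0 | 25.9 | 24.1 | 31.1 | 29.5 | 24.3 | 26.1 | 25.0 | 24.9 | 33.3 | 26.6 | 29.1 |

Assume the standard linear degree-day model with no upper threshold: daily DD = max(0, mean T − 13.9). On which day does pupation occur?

day 7

Daily DD above 13.9 °C: 14.4, 7.1, 12.0, 10.2, 17.2, 15.6, 10.4, 12.2, 11.1, 11.0, 19.4, 12.7, 15.2.
Cumulative: 14.4, 21.5, 33.5, 43.7, 60.9, 76.5, 86.9, 99.1, 110.2, 121.2, 140.6, 153.3, 168.5.
The total first reaches 85 DD on day 7.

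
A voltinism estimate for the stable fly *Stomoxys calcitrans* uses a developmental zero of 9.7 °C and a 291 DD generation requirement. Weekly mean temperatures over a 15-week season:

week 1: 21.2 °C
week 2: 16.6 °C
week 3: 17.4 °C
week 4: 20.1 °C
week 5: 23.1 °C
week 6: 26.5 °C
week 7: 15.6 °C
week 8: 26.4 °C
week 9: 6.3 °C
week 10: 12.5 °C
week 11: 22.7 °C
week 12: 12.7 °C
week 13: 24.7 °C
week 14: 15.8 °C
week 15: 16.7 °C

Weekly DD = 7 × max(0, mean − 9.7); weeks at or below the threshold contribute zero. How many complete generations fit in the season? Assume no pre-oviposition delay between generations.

Weekly DD (7 × max(0, T̄ − 9.7)): 80.5, 48.3, 53.9, 72.8, 93.8, 117.6, 41.3, 116.9, 0.0, 19.6, 91.0, 21.0, 105.0, 42.7, 49.0.
Season total = 953.4 DD.
Complete generations = ⌊953.4 / 291⌋ = 3.

3 generations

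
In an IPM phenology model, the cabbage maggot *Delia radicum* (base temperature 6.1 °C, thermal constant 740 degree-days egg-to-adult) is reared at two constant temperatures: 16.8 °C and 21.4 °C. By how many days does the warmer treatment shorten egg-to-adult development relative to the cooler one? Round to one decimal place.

At 16.8 °C: 740 / (16.8 − 6.1) = 740 / 10.7 = 69.159 d.
At 21.4 °C: 740 / (21.4 − 6.1) = 740 / 15.3 = 48.366 d.
Difference = |69.159 − 48.366| = 20.793 ≈ 20.8 days.

20.8 days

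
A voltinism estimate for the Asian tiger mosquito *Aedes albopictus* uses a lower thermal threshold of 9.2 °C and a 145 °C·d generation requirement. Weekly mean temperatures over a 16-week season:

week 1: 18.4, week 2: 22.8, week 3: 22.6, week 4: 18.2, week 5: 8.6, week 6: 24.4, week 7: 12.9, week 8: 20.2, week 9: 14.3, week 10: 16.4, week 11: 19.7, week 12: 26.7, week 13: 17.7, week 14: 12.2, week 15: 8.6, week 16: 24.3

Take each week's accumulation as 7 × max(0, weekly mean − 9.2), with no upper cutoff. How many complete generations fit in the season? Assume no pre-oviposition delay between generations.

6 generations

Weekly DD (7 × max(0, T̄ − 9.2)): 64.4, 95.2, 93.8, 63.0, 0.0, 106.4, 25.9, 77.0, 35.7, 50.4, 73.5, 122.5, 59.5, 21.0, 0.0, 105.7.
Season total = 994.0 DD.
Complete generations = ⌊994.0 / 145⌋ = 6.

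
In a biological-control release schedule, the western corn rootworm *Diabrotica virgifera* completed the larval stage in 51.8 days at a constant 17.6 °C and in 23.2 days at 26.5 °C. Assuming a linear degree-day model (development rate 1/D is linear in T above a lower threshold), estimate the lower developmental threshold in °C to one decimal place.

10.4 °C

Equal thermal constants: D₁(T₁ − T_b) = D₂(T₂ − T_b).
51.8·(17.6 − T_b) = 23.2·(26.5 − T_b)
T_b = (51.8·17.6 − 23.2·26.5) / (51.8 − 23.2) = 296.88 / 28.6 = 10.380 °C ≈ 10.4 °C.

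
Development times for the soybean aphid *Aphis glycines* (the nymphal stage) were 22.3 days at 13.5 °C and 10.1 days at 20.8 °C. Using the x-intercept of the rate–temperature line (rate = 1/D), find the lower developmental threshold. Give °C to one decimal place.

Equal thermal constants: D₁(T₁ − T_b) = D₂(T₂ − T_b).
22.3·(13.5 − T_b) = 10.1·(20.8 − T_b)
T_b = (22.3·13.5 − 10.1·20.8) / (22.3 − 10.1) = 90.97 / 12.2 = 7.457 °C ≈ 7.5 °C.

7.5 °C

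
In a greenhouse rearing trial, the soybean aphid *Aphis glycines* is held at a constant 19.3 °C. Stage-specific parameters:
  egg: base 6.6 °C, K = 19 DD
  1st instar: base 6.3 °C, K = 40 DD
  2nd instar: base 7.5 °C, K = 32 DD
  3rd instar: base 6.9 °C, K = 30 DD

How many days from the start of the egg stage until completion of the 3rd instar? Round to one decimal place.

9.7 days

egg: 19 / (19.3 − 6.6) = 19 / 12.7 = 1.496 d.
1st instar: 40 / (19.3 − 6.3) = 40 / 13.0 = 3.077 d.
2nd instar: 32 / (19.3 − 7.5) = 32 / 11.8 = 2.712 d.
3rd instar: 30 / (19.3 − 6.9) = 30 / 12.4 = 2.419 d.
Sum = 9.704 ≈ 9.7 days.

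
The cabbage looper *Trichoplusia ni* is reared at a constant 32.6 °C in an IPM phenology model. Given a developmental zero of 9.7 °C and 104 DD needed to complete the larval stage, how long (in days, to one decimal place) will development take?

4.5 days

Daily accumulation = 32.6 − 9.7 = 22.9 DD/day.
Duration = 104 / 22.9 = 4.541 ≈ 4.5 days.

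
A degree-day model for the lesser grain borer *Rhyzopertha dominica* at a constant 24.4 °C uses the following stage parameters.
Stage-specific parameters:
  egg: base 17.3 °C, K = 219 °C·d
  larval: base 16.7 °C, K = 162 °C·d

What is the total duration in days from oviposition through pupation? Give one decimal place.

51.9 days

egg: 219 / (24.4 − 17.3) = 219 / 7.1 = 30.845 d.
larval: 162 / (24.4 − 16.7) = 162 / 7.7 = 21.039 d.
Sum = 51.884 ≈ 51.9 days.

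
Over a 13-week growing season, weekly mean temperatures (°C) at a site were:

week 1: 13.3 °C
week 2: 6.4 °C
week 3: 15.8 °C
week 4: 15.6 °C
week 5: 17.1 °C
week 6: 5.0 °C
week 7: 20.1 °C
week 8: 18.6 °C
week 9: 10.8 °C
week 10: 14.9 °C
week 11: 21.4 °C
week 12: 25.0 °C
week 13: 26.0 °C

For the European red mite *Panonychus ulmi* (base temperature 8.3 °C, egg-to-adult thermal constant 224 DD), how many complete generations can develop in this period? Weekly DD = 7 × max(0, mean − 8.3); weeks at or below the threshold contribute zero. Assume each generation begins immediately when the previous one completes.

3 generations

Weekly DD (7 × max(0, T̄ − 8.3)): 35.0, 0.0, 52.5, 51.1, 61.6, 0.0, 82.6, 72.1, 17.5, 46.2, 91.7, 116.9, 123.9.
Season total = 751.1 DD.
Complete generations = ⌊751.1 / 224⌋ = 3.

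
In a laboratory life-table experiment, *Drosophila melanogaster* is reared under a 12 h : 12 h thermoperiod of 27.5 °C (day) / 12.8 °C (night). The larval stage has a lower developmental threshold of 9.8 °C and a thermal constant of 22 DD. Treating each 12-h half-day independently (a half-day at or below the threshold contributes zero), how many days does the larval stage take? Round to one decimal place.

Day half: max(0, 27.5 − 9.8) × 0.5 = 17.7 × 0.5 = 8.85 DD.
Night half: max(0, 12.8 − 9.8) × 0.5 = 3.0 × 0.5 = 1.50 DD.
Per 24 h: 10.35 DD/day.
Duration = 22 / 10.35 = 2.126 ≈ 2.1 days.

2.1 days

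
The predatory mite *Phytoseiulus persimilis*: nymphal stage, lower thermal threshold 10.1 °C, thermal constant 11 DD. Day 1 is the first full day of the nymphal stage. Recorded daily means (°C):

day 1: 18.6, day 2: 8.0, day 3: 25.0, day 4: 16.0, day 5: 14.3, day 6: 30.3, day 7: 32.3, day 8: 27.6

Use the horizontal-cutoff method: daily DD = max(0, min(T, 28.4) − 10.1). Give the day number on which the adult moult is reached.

Daily DD above 10.1 °C (capped at 18.3): 8.5, 0.0, 14.9, 5.9, 4.2, 18.3, 18.3, 17.5.
Cumulative: 8.5, 8.5, 23.4, 29.3, 33.5, 51.8, 70.1, 87.6.
The total first reaches 11 DD on day 3.

day 3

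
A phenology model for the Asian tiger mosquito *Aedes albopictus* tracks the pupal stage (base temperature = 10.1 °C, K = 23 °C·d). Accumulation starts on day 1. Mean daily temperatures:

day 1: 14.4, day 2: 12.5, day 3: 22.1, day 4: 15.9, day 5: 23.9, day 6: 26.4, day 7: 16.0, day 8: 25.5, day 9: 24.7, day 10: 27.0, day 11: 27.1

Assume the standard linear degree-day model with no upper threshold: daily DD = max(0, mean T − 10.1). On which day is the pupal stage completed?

Daily DD above 10.1 °C: 4.3, 2.4, 12.0, 5.8, 13.8, 16.3, 5.9, 15.4, 14.6, 16.9, 17.0.
Cumulative: 4.3, 6.7, 18.7, 24.5, 38.3, 54.6, 60.5, 75.9, 90.5, 107.4, 124.4.
The total first reaches 23 DD on day 4.

day 4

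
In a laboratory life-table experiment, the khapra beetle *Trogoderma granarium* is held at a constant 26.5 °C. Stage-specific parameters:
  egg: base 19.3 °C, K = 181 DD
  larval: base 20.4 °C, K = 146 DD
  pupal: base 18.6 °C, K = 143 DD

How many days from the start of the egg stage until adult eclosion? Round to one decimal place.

67.2 days

egg: 181 / (26.5 − 19.3) = 181 / 7.2 = 25.139 d.
larval: 146 / (26.5 − 20.4) = 146 / 6.1 = 23.934 d.
pupal: 143 / (26.5 − 18.6) = 143 / 7.9 = 18.101 d.
Sum = 67.175 ≈ 67.2 days.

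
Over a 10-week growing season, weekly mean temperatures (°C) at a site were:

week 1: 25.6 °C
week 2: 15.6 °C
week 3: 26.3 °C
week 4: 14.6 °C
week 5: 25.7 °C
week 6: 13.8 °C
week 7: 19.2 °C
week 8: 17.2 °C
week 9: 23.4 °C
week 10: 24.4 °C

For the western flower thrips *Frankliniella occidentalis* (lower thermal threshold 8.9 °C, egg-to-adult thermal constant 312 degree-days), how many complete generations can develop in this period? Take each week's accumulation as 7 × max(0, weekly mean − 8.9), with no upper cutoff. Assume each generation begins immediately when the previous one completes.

Weekly DD (7 × max(0, T̄ − 8.9)): 116.9, 46.9, 121.8, 39.9, 117.6, 34.3, 72.1, 58.1, 101.5, 108.5.
Season total = 817.6 DD.
Complete generations = ⌊817.6 / 312⌋ = 2.

2 generations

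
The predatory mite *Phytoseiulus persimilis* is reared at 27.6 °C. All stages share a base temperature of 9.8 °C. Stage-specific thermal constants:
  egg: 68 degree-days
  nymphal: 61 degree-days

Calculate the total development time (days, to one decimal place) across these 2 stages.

Daily accumulation at 27.6 °C = 27.6 − 9.8 = 17.8 DD/day.
Total K = 68 + 61 = 129 DD.
Total duration = 129 / 17.8 = 7.247 ≈ 7.2 days.

7.2 days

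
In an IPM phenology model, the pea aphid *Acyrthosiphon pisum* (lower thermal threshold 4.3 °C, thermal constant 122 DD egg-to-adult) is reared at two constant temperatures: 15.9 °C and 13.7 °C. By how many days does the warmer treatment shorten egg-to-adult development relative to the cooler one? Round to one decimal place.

2.5 days

At 15.9 °C: 122 / (15.9 − 4.3) = 122 / 11.6 = 10.517 d.
At 13.7 °C: 122 / (13.7 − 4.3) = 122 / 9.4 = 12.979 d.
Difference = |10.517 − 12.979| = 2.461 ≈ 2.5 days.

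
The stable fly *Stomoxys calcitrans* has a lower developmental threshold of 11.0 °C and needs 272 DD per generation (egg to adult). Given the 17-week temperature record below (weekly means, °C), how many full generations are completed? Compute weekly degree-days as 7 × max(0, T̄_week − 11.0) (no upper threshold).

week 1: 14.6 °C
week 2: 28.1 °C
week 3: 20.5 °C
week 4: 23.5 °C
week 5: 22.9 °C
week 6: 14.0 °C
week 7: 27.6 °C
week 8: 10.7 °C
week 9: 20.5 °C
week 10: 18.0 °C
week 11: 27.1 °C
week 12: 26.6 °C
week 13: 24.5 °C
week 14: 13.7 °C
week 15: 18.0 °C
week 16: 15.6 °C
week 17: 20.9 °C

Weekly DD (7 × max(0, T̄ − 11.0)): 25.2, 119.7, 66.5, 87.5, 83.3, 21.0, 116.2, 0.0, 66.5, 49.0, 112.7, 109.2, 94.5, 18.9, 49.0, 32.2, 69.3.
Season total = 1120.7 DD.
Complete generations = ⌊1120.7 / 272⌋ = 4.

4 generations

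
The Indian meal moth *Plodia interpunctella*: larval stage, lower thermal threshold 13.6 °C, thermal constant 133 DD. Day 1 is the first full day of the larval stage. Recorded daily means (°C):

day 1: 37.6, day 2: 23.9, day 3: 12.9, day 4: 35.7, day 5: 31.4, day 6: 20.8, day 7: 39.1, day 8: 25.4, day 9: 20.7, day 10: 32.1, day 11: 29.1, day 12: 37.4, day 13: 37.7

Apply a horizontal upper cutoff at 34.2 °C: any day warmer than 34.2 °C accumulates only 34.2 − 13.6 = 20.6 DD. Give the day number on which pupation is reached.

day 10

Daily DD above 13.6 °C (capped at 20.6): 20.6, 10.3, 0.0, 20.6, 17.8, 7.2, 20.6, 11.8, 7.1, 18.5, 15.5, 20.6, 20.6.
Cumulative: 20.6, 30.9, 30.9, 51.5, 69.3, 76.5, 97.1, 108.9, 116.0, 134.5, 150.0, 170.6, 191.2.
The total first reaches 133 DD on day 10.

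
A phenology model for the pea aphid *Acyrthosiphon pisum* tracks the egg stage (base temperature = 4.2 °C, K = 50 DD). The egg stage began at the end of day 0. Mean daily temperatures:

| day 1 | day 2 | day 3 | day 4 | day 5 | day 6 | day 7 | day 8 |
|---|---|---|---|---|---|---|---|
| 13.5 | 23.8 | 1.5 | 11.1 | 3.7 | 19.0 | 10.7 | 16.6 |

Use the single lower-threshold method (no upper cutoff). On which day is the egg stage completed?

Daily DD above 4.2 °C: 9.3, 19.6, 0.0, 6.9, 0.0, 14.8, 6.5, 12.4.
Cumulative: 9.3, 28.9, 28.9, 35.8, 35.8, 50.6, 57.1, 69.5.
The total first reaches 50 DD on day 6.

day 6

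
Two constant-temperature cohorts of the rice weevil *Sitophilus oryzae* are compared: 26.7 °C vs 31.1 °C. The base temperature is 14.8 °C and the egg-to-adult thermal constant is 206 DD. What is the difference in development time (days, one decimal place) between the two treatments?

At 26.7 °C: 206 / (26.7 − 14.8) = 206 / 11.9 = 17.311 d.
At 31.1 °C: 206 / (31.1 − 14.8) = 206 / 16.3 = 12.638 d.
Difference = |17.311 − 12.638| = 4.673 ≈ 4.7 days.

4.7 days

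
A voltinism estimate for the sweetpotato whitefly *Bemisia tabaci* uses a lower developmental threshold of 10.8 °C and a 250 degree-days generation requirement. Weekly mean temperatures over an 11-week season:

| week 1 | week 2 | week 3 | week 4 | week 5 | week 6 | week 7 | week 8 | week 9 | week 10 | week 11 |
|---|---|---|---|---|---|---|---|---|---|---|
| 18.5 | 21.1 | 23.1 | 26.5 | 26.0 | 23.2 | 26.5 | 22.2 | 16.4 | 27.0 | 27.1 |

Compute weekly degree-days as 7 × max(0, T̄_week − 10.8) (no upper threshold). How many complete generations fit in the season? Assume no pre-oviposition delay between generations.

3 generations

Weekly DD (7 × max(0, T̄ − 10.8)): 53.9, 72.1, 86.1, 109.9, 106.4, 86.8, 109.9, 79.8, 39.2, 113.4, 114.1.
Season total = 971.6 DD.
Complete generations = ⌊971.6 / 250⌋ = 3.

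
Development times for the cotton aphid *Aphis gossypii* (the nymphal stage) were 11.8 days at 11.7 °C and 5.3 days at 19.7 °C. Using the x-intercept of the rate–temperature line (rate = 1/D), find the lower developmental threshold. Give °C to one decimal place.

Equal thermal constants: D₁(T₁ − T_b) = D₂(T₂ − T_b).
11.8·(11.7 − T_b) = 5.3·(19.7 − T_b)
T_b = (11.8·11.7 − 5.3·19.7) / (11.8 − 5.3) = 33.65 / 6.5 = 5.177 °C ≈ 5.2 °C.

5.2 °C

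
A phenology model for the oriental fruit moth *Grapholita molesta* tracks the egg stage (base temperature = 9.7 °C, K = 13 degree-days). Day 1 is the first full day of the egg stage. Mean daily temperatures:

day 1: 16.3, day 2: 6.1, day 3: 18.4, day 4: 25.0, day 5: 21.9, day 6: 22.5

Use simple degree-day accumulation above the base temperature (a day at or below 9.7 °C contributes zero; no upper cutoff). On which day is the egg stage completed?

Daily DD above 9.7 °C: 6.6, 0.0, 8.7, 15.3, 12.2, 12.8.
Cumulative: 6.6, 6.6, 15.3, 30.6, 42.8, 55.6.
The total first reaches 13 DD on day 3.

day 3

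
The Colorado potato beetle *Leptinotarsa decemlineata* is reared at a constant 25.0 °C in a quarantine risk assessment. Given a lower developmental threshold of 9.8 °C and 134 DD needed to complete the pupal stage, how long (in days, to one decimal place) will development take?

8.8 days

Daily accumulation = 25.0 − 9.8 = 15.2 DD/day.
Duration = 134 / 15.2 = 8.816 ≈ 8.8 days.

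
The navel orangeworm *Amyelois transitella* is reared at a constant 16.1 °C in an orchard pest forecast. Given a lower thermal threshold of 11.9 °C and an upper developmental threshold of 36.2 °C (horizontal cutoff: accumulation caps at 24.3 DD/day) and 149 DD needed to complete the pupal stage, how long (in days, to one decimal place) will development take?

35.5 days

Daily accumulation = 16.1 − 11.9 = 4.2 DD/day.
Duration = 149 / 4.2 = 35.476 ≈ 35.5 days.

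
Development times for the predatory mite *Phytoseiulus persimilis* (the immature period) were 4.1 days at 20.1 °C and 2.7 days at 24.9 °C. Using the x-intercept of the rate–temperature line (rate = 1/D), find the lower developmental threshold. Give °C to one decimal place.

10.8 °C

Linear rate model ⇒ the product D·(T − T_b) is constant across temperatures.
4.1·(20.1 − T_b) = 2.7·(24.9 − T_b)
T_b = (4.1·20.1 − 2.7·24.9) / (4.1 − 2.7) = 15.18 / 1.4 = 10.843 °C ≈ 10.8 °C.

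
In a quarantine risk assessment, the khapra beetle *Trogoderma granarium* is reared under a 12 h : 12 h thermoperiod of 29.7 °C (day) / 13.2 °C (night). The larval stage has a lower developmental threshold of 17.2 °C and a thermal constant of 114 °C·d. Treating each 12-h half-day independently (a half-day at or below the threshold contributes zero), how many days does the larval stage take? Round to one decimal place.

18.2 days

Day half: max(0, 29.7 − 17.2) × 0.5 = 12.5 × 0.5 = 6.25 DD.
Night half: max(0, 13.2 − 17.2) × 0.5 = 0.0 × 0.5 = 0.00 DD.
Per 24 h: 6.25 DD/day.
Duration = 114 / 6.25 = 18.240 ≈ 18.2 days.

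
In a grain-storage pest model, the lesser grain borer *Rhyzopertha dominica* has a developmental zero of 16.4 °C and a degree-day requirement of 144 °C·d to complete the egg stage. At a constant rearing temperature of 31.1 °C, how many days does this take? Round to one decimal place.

9.8 days

Daily accumulation = 31.1 − 16.4 = 14.7 DD/day.
Duration = 144 / 14.7 = 9.796 ≈ 9.8 days.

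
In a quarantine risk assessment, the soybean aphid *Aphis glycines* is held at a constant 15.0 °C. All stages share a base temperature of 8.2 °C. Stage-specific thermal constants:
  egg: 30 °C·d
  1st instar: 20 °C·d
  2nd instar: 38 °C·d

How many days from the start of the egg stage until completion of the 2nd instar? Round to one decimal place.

12.9 days

Daily accumulation at 15.0 °C = 15.0 − 8.2 = 6.8 DD/day.
Total K = 30 + 20 + 38 = 88 DD.
Total duration = 88 / 6.8 = 12.941 ≈ 12.9 days.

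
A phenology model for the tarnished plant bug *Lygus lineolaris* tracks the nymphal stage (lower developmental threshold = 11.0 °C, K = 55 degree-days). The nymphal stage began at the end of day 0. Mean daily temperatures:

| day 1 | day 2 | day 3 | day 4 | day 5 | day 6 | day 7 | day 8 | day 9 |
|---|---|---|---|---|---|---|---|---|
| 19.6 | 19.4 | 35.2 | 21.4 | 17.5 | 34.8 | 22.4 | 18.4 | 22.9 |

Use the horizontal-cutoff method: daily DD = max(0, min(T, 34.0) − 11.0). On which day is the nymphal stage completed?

day 5

Daily DD above 11.0 °C (capped at 23.0): 8.6, 8.4, 23.0, 10.4, 6.5, 23.0, 11.4, 7.4, 11.9.
Cumulative: 8.6, 17.0, 40.0, 50.4, 56.9, 79.9, 91.3, 98.7, 110.6.
The total first reaches 55 DD on day 5.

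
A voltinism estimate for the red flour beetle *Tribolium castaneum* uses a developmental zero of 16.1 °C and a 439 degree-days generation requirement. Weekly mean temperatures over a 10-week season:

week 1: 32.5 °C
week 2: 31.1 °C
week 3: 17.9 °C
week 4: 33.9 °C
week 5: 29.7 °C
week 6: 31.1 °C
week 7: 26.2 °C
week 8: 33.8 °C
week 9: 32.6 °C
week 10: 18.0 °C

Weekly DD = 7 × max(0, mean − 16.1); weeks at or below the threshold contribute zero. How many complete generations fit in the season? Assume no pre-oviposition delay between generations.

Weekly DD (7 × max(0, T̄ − 16.1)): 114.8, 105.0, 12.6, 124.6, 95.2, 105.0, 70.7, 123.9, 115.5, 13.3.
Season total = 880.6 DD.
Complete generations = ⌊880.6 / 439⌋ = 2.

2 generations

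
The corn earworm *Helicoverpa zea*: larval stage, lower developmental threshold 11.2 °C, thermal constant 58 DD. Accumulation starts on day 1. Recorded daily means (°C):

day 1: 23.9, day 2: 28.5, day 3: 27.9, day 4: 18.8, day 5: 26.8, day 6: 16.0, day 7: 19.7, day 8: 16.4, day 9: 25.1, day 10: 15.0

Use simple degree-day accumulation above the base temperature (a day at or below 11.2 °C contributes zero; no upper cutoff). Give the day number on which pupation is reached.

day 5

Daily DD above 11.2 °C: 12.7, 17.3, 16.7, 7.6, 15.6, 4.8, 8.5, 5.2, 13.9, 3.8.
Cumulative: 12.7, 30.0, 46.7, 54.3, 69.9, 74.7, 83.2, 88.4, 102.3, 106.1.
The total first reaches 58 DD on day 5.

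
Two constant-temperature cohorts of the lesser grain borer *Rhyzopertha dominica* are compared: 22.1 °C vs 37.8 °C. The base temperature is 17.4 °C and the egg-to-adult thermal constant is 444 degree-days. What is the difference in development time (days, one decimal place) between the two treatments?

72.7 days

At 22.1 °C: 444 / (22.1 − 17.4) = 444 / 4.7 = 94.468 d.
At 37.8 °C: 444 / (37.8 − 17.4) = 444 / 20.4 = 21.765 d.
Difference = |94.468 − 21.765| = 72.703 ≈ 72.7 days.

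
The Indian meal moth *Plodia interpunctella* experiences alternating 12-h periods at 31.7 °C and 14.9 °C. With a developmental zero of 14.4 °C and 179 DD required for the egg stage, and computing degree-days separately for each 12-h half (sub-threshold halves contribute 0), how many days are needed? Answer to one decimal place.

20.1 days

Day half: max(0, 31.7 − 14.4) × 0.5 = 17.3 × 0.5 = 8.65 DD.
Night half: max(0, 14.9 − 14.4) × 0.5 = 0.5 × 0.5 = 0.25 DD.
Per 24 h: 8.90 DD/day.
Duration = 179 / 8.90 = 20.112 ≈ 20.1 days.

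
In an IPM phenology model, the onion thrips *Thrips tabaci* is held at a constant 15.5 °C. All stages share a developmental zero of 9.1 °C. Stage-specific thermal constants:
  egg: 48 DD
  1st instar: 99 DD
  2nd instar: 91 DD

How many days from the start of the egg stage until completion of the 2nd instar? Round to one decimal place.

37.2 days

Daily accumulation at 15.5 °C = 15.5 − 9.1 = 6.4 DD/day.
Total K = 48 + 99 + 91 = 238 DD.
Total duration = 238 / 6.4 = 37.188 ≈ 37.2 days.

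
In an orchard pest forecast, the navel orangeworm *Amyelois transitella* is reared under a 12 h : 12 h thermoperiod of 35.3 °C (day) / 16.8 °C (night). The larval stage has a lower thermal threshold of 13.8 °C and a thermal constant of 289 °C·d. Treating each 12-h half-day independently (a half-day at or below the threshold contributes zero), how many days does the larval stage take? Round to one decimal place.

23.6 days

Day half: max(0, 35.3 − 13.8) × 0.5 = 21.5 × 0.5 = 10.75 DD.
Night half: max(0, 16.8 − 13.8) × 0.5 = 3.0 × 0.5 = 1.50 DD.
Per 24 h: 12.25 DD/day.
Duration = 289 / 12.25 = 23.592 ≈ 23.6 days.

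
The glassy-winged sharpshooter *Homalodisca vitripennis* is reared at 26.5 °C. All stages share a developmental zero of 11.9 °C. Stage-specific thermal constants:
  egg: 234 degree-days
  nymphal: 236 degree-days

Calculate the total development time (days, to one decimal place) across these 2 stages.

32.2 days

Daily accumulation at 26.5 °C = 26.5 − 11.9 = 14.6 DD/day.
Total K = 234 + 236 = 470 DD.
Total duration = 470 / 14.6 = 32.192 ≈ 32.2 days.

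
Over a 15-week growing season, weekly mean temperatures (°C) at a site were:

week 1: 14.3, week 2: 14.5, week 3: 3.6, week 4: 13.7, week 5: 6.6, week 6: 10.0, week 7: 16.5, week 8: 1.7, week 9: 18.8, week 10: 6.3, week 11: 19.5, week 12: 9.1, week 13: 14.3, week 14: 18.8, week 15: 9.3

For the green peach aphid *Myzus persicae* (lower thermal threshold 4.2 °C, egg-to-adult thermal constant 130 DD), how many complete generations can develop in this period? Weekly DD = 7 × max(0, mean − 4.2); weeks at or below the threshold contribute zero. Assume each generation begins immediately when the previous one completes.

Weekly DD (7 × max(0, T̄ − 4.2)): 70.7, 72.1, 0.0, 66.5, 16.8, 40.6, 86.1, 0.0, 102.2, 14.7, 107.1, 34.3, 70.7, 102.2, 35.7.
Season total = 819.7 DD.
Complete generations = ⌊819.7 / 130⌋ = 6.

6 generations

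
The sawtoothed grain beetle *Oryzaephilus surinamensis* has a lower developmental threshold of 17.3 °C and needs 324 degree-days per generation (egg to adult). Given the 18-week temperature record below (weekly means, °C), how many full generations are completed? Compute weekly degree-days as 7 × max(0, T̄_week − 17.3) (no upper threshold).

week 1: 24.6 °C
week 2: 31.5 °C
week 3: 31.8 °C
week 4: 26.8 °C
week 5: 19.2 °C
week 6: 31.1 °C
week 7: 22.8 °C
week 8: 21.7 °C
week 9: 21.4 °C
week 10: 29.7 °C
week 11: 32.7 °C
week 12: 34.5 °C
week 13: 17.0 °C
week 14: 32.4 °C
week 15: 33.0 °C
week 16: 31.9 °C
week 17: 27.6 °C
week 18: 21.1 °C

Weekly DD (7 × max(0, T̄ − 17.3)): 51.1, 99.4, 101.5, 66.5, 13.3, 96.6, 38.5, 30.8, 28.7, 86.8, 107.8, 120.4, 0.0, 105.7, 109.9, 102.2, 72.1, 26.6.
Season total = 1257.9 DD.
Complete generations = ⌊1257.9 / 324⌋ = 3.

3 generations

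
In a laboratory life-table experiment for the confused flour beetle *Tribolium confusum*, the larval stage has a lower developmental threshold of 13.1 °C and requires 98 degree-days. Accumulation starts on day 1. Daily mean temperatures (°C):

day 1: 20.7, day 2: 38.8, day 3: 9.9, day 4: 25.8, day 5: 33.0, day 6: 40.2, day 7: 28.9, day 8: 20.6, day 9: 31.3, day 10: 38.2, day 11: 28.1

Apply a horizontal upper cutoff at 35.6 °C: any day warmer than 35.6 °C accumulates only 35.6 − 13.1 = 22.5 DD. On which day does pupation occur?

day 7

Daily DD above 13.1 °C (capped at 22.5): 7.6, 22.5, 0.0, 12.7, 19.9, 22.5, 15.8, 7.5, 18.2, 22.5, 15.0.
Cumulative: 7.6, 30.1, 30.1, 42.8, 62.7, 85.2, 101.0, 108.5, 126.7, 149.2, 164.2.
The total first reaches 98 DD on day 7.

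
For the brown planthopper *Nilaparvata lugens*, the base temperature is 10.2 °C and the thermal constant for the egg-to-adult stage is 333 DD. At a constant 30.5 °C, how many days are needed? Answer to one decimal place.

Daily accumulation = 30.5 − 10.2 = 20.3 DD/day.
Duration = 333 / 20.3 = 16.404 ≈ 16.4 days.

16.4 days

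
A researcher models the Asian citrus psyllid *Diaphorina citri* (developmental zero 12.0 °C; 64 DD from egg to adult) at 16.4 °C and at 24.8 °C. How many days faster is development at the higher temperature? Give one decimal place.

At 16.4 °C: 64 / (16.4 − 12.0) = 64 / 4.4 = 14.545 d.
At 24.8 °C: 64 / (24.8 − 12.0) = 64 / 12.8 = 5.000 d.
Difference = |14.545 − 5.000| = 9.545 ≈ 9.5 days.

9.5 days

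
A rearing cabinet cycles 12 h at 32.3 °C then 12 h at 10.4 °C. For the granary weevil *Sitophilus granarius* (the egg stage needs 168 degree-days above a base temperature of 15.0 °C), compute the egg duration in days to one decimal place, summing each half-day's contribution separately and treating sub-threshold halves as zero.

Day half: max(0, 32.3 − 15.0) × 0.5 = 17.3 × 0.5 = 8.65 DD.
Night half: max(0, 10.4 − 15.0) × 0.5 = 0.0 × 0.5 = 0.00 DD.
Per 24 h: 8.65 DD/day.
Duration = 168 / 8.65 = 19.422 ≈ 19.4 days.

19.4 days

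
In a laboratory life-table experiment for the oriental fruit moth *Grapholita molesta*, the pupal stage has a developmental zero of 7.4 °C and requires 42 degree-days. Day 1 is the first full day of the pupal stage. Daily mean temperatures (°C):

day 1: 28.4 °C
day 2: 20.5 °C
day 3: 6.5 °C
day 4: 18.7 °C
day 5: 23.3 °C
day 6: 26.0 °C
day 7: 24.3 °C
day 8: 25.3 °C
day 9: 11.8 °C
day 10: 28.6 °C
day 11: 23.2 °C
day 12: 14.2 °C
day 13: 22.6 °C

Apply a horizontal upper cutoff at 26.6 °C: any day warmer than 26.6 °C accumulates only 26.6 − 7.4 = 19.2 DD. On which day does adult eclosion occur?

day 4

Daily DD above 7.4 °C (capped at 19.2): 19.2, 13.1, 0.0, 11.3, 15.9, 18.6, 16.9, 17.9, 4.4, 19.2, 15.8, 6.8, 15.2.
Cumulative: 19.2, 32.3, 32.3, 43.6, 59.5, 78.1, 95.0, 112.9, 117.3, 136.5, 152.3, 159.1, 174.3.
The total first reaches 42 DD on day 4.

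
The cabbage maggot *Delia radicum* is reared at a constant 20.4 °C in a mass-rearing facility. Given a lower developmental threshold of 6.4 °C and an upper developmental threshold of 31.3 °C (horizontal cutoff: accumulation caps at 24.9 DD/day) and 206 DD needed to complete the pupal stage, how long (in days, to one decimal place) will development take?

14.7 days

Daily accumulation = 20.4 − 6.4 = 14.0 DD/day.
Duration = 206 / 14.0 = 14.714 ≈ 14.7 days.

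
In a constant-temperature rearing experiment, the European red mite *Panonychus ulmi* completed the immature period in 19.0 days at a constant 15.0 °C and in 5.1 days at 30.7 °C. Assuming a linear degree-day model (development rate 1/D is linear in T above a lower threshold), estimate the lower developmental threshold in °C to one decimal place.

Under the model K = D·(T − T_b), so D₁·(T₁ − T_b) = D₂·(T₂ − T_b).
19.0·(15.0 − T_b) = 5.1·(30.7 − T_b)
T_b = (19.0·15.0 − 5.1·30.7) / (19.0 − 5.1) = 128.43 / 13.9 = 9.240 °C ≈ 9.2 °C.

9.2 °C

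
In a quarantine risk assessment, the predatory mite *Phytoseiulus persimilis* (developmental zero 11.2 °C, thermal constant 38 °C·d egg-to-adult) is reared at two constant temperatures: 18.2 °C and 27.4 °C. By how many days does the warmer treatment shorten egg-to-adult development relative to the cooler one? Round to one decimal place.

3.1 days

At 18.2 °C: 38 / (18.2 − 11.2) = 38 / 7.0 = 5.429 d.
At 27.4 °C: 38 / (27.4 − 11.2) = 38 / 16.2 = 2.346 d.
Difference = |5.429 − 2.346| = 3.083 ≈ 3.1 days.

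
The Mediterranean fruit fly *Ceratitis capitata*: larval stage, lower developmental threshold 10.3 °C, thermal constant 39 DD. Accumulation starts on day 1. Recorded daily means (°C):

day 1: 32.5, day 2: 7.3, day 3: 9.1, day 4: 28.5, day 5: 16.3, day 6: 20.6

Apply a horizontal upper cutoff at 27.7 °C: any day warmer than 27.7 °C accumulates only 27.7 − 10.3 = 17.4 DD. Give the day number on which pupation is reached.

Daily DD above 10.3 °C (capped at 17.4): 17.4, 0.0, 0.0, 17.4, 6.0, 10.3.
Cumulative: 17.4, 17.4, 17.4, 34.8, 40.8, 51.1.
The total first reaches 39 DD on day 5.

day 5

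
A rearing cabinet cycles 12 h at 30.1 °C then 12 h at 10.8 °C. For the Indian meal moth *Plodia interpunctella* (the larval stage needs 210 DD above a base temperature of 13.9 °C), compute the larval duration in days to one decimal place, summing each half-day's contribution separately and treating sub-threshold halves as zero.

25.9 days

Day half: max(0, 30.1 − 13.9) × 0.5 = 16.2 × 0.5 = 8.10 DD.
Night half: max(0, 10.8 − 13.9) × 0.5 = 0.0 × 0.5 = 0.00 DD.
Per 24 h: 8.10 DD/day.
Duration = 210 / 8.10 = 25.926 ≈ 25.9 days.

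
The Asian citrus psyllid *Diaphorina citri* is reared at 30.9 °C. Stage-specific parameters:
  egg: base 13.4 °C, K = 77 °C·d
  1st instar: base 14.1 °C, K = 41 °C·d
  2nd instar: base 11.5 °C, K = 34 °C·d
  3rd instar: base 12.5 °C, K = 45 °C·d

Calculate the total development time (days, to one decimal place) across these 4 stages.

egg: 77 / (30.9 − 13.4) = 77 / 17.5 = 4.400 d.
1st instar: 41 / (30.9 − 14.1) = 41 / 16.8 = 2.440 d.
2nd instar: 34 / (30.9 − 11.5) = 34 / 19.4 = 1.753 d.
3rd instar: 45 / (30.9 − 12.5) = 45 / 18.4 = 2.446 d.
Sum = 11.039 ≈ 11.0 days.

11.0 days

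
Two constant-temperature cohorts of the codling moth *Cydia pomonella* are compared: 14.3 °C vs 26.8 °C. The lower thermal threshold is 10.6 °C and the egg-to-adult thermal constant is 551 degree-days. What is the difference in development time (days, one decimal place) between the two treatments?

At 14.3 °C: 551 / (14.3 − 10.6) = 551 / 3.7 = 148.919 d.
At 26.8 °C: 551 / (26.8 − 10.6) = 551 / 16.2 = 34.012 d.
Difference = |148.919 − 34.012| = 114.907 ≈ 114.9 days.

114.9 days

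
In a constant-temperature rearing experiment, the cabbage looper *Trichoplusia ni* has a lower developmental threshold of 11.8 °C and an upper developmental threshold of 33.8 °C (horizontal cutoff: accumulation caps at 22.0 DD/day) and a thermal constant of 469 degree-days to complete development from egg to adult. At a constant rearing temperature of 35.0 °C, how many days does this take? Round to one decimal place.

Temperature 35.0 °C exceeds the upper threshold, so daily accumulation caps at 33.8 − 11.8 = 22.0 DD/day.
Duration = 469 / 22.0 = 21.318 ≈ 21.3 days.

21.3 days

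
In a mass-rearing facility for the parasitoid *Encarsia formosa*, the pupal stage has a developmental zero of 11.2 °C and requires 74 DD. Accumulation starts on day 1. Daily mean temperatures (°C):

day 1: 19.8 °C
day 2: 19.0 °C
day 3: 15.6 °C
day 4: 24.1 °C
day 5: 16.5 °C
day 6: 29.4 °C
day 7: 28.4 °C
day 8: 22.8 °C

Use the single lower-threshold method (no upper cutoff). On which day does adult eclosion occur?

Daily DD above 11.2 °C: 8.6, 7.8, 4.4, 12.9, 5.3, 18.2, 17.2, 11.6.
Cumulative: 8.6, 16.4, 20.8, 33.7, 39.0, 57.2, 74.4, 86.0.
The total first reaches 74 DD on day 7.

day 7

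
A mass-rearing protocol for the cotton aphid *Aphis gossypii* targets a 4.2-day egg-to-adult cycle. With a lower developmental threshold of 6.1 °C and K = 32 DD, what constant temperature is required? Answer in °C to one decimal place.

13.7 °C

Required daily accumulation = 32 / 4.2 = 7.619 DD/day.
T = T_base + 7.619 = 6.1 + 7.619 = 13.719 ≈ 13.7 °C.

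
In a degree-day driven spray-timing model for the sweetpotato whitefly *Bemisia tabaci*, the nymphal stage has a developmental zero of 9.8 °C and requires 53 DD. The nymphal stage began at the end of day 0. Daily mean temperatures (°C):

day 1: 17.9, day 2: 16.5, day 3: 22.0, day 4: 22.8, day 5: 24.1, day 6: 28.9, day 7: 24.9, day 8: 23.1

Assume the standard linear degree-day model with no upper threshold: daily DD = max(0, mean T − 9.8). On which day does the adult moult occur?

day 5

Daily DD above 9.8 °C: 8.1, 6.7, 12.2, 13.0, 14.3, 19.1, 15.1, 13.3.
Cumulative: 8.1, 14.8, 27.0, 40.0, 54.3, 73.4, 88.5, 101.8.
The total first reaches 53 DD on day 5.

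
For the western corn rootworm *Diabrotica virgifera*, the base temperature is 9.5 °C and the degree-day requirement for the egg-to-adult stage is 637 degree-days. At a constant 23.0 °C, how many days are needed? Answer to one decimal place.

47.2 days

Daily accumulation = 23.0 − 9.5 = 13.5 DD/day.
Duration = 637 / 13.5 = 47.185 ≈ 47.2 days.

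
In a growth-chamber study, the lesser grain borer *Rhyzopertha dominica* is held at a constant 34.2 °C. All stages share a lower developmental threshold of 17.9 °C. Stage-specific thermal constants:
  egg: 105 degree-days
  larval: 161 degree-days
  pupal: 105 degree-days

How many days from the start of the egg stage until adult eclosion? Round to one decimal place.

22.8 days

Daily accumulation at 34.2 °C = 34.2 − 17.9 = 16.3 DD/day.
Total K = 105 + 161 + 105 = 371 DD.
Total duration = 371 / 16.3 = 22.761 ≈ 22.8 days.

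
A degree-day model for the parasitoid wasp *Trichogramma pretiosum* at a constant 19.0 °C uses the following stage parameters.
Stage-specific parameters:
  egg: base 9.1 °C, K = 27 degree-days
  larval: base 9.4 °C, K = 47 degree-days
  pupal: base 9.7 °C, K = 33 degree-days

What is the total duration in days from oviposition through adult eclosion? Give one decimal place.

egg: 27 / (19.0 − 9.1) = 27 / 9.9 = 2.727 d.
larval: 47 / (19.0 − 9.4) = 47 / 9.6 = 4.896 d.
pupal: 33 / (19.0 − 9.7) = 33 / 9.3 = 3.548 d.
Sum = 11.171 ≈ 11.2 days.

11.2 days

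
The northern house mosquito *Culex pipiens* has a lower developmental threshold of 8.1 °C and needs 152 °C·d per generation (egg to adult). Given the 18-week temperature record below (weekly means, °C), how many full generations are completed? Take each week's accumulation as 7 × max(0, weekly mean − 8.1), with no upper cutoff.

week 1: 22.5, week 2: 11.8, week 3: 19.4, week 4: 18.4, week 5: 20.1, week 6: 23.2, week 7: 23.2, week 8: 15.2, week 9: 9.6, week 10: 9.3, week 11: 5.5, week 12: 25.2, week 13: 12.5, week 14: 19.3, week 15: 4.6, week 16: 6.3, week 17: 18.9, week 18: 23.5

Weekly DD (7 × max(0, T̄ − 8.1)): 100.8, 25.9, 79.1, 72.1, 84.0, 105.7, 105.7, 49.7, 10.5, 8.4, 0.0, 119.7, 30.8, 78.4, 0.0, 0.0, 75.6, 107.8.
Season total = 1054.2 DD.
Complete generations = ⌊1054.2 / 152⌋ = 6.

6 generations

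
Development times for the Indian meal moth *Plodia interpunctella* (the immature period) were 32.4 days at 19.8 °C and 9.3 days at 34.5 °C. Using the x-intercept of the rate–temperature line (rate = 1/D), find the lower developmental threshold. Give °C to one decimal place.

13.9 °C

Equal thermal constants: D₁(T₁ − T_b) = D₂(T₂ − T_b).
32.4·(19.8 − T_b) = 9.3·(34.5 − T_b)
T_b = (32.4·19.8 − 9.3·34.5) / (32.4 − 9.3) = 320.67 / 23.1 = 13.882 °C ≈ 13.9 °C.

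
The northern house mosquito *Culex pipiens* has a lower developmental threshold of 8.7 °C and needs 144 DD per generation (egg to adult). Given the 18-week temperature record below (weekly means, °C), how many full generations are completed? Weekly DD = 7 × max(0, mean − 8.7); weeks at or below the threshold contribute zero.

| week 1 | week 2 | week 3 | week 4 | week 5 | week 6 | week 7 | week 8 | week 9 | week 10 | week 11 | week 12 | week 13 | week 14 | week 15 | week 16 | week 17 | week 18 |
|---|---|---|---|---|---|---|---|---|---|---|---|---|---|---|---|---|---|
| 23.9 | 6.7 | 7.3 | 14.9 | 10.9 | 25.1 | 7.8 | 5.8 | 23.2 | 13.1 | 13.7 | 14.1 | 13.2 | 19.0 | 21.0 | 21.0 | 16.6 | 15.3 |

Weekly DD (7 × max(0, T̄ − 8.7)): 106.4, 0.0, 0.0, 43.4, 15.4, 114.8, 0.0, 0.0, 101.5, 30.8, 35.0, 37.8, 31.5, 72.1, 86.1, 86.1, 55.3, 46.2.
Season total = 862.4 DD.
Complete generations = ⌊862.4 / 144⌋ = 5.

5 generations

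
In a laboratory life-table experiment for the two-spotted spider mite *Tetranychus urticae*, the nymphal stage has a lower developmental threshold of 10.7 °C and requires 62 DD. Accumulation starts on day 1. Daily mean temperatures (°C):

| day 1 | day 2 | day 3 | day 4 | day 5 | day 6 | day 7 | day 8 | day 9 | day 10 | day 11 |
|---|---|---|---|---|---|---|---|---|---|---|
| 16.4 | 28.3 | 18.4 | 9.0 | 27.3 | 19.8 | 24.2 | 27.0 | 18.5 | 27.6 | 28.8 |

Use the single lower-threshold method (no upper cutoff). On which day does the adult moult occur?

day 7

Daily DD above 10.7 °C: 5.7, 17.6, 7.7, 0.0, 16.6, 9.1, 13.5, 16.3, 7.8, 16.9, 18.1.
Cumulative: 5.7, 23.3, 31.0, 31.0, 47.6, 56.7, 70.2, 86.5, 94.3, 111.2, 129.3.
The total first reaches 62 DD on day 7.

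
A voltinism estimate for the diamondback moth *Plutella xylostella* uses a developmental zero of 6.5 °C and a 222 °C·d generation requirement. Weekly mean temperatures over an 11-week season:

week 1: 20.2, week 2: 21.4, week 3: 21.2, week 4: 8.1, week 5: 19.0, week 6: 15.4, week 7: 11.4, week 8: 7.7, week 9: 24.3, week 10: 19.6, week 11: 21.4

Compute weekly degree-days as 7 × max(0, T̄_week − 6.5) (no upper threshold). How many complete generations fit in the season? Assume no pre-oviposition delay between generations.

3 generations

Weekly DD (7 × max(0, T̄ − 6.5)): 95.9, 104.3, 102.9, 11.2, 87.5, 62.3, 34.3, 8.4, 124.6, 91.7, 104.3.
Season total = 827.4 DD.
Complete generations = ⌊827.4 / 222⌋ = 3.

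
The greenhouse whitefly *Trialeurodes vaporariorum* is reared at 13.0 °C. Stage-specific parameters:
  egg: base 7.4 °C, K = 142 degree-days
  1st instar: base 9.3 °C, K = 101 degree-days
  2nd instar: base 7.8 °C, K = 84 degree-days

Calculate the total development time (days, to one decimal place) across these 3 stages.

egg: 142 / (13.0 − 7.4) = 142 / 5.6 = 25.357 d.
1st instar: 101 / (13.0 − 9.3) = 101 / 3.7 = 27.297 d.
2nd instar: 84 / (13.0 − 7.8) = 84 / 5.2 = 16.154 d.
Sum = 68.808 ≈ 68.8 days.

68.8 days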